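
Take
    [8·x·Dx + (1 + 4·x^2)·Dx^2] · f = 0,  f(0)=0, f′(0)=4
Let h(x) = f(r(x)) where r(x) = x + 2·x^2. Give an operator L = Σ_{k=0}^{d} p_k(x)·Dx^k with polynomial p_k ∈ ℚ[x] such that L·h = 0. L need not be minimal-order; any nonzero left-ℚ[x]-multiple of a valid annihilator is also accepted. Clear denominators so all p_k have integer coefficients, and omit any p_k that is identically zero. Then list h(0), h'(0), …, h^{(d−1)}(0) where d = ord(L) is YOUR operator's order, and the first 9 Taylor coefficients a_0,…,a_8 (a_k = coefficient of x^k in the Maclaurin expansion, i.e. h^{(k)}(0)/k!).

L = (-4 + 8·x + 64·x^2 + 192·x^3 + 192·x^4)·Dx + (1 + 4·x + 4·x^2 + 32·x^3 + 80·x^4 + 64·x^5)·Dx^2  (order 2).
h: a_k = 0, 4, 8, -16/3, -32, -256/5, 256/3, 3328/7, 512, …
ICs: h(0) = 0, h′(0) = 4.

f: a_k = 0, 4, 0, -16/3, 0, 64/5, 0, -256/7, 0, …
Change of var in L_f (x↦r) gives L₀.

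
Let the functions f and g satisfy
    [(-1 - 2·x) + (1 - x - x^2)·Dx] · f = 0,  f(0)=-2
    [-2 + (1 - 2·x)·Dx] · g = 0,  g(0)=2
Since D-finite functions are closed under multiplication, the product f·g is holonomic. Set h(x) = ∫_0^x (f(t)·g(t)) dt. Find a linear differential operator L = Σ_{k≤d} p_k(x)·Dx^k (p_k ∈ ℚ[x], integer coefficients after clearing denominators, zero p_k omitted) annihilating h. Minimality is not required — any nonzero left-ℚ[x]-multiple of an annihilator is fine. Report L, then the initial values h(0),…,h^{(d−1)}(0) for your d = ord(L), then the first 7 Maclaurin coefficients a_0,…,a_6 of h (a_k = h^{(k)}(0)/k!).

f: a_k = -2, -2, -4, -6, -10, -16, -26, …
g: a_k = 2, 4, 8, 16, 32, 64, 128, …
h₀=f·g: eliminate ⇒ L₀, order ≤ 1·1.
Integrate: L := L₀·Dx.
L = (-3 + 2·x + 6·x^2)·Dx + (1 - 3·x + x^2 + 2·x^3)·Dx^2  (order 2).
h: a_k = 0, -4, -6, -32/3, -19, -172/5, -188/3, …
ICs: h(0) = 0, h′(0) = -4.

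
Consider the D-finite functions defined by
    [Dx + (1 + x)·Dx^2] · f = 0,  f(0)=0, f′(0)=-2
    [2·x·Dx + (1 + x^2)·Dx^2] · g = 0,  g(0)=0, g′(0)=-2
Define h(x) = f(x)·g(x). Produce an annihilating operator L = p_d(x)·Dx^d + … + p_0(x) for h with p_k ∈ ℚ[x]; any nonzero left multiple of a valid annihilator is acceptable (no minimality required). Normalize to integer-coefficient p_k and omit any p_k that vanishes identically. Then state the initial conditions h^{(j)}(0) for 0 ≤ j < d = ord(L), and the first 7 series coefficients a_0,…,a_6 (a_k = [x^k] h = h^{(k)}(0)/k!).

f: a_k = 0, -2, 1, -2/3, 1/2, -2/5, 1/3, …
g: a_k = 0, -2, 0, 2/3, 0, -2/5, 0, …
f·g: L₀ = L_f ⊗_s L_g, ord ≤ 2·2.
L = (24 + 44·x + 80·x^2 + 156·x^3 + 120·x^4 + 52·x^5 + 4·x^7)·Dx + (18 + 124·x + 308·x^2 + 484·x^3 + 544·x^4 + 372·x^5 + 140·x^6 + 12·x^7 + 14·x^8)·Dx^2 + (12 + 64·x + 192·x^2 + 312·x^3 + 360·x^4 + 312·x^5 + 192·x^6 + 72·x^7 + 12·x^8 + 8·x^9)·Dx^3 + (5 + 18·x + 37·x^2 + 56·x^3 + 66·x^4 + 60·x^5 + 42·x^6 + 24·x^7 + 9·x^8 + 2·x^9 + x^10)·Dx^4  (order 4).
h: a_k = 0, 0, 4, -2, 0, -1/3, 52/45, …
ICs: h(0) = 0, h′(0) = 0, h′′(0) = 8, h′′′(0) = -12.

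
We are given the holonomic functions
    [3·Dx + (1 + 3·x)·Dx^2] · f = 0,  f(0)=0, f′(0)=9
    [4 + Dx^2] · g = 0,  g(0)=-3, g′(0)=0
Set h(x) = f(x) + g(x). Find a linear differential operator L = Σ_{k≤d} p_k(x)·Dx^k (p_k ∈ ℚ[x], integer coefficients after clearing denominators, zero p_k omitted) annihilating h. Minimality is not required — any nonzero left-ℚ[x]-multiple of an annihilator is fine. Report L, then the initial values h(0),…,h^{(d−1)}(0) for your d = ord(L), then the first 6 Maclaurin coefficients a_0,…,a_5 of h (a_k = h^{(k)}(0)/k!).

f: a_k = 0, 9, -27/2, 27, -243/4, 729/5, …
g: a_k = -3, 0, 6, 0, -2, 0, …
Sum ⇒ L₀ = lclm(L_f,L_g) in ℚ(x)⟨Dx⟩.
L = (348 + 144·x + 216·x^2)·Dx + (44 + 180·x + 216·x^2 + 216·x^3)·Dx^2 + (87 + 36·x + 54·x^2)·Dx^3 + (11 + 45·x + 54·x^2 + 54·x^3)·Dx^4  (order 4).
h: a_k = -3, 9, -15/2, 27, -251/4, 729/5, …
ICs: h(0) = -3, h′(0) = 9, h′′(0) = -15, h′′′(0) = 162.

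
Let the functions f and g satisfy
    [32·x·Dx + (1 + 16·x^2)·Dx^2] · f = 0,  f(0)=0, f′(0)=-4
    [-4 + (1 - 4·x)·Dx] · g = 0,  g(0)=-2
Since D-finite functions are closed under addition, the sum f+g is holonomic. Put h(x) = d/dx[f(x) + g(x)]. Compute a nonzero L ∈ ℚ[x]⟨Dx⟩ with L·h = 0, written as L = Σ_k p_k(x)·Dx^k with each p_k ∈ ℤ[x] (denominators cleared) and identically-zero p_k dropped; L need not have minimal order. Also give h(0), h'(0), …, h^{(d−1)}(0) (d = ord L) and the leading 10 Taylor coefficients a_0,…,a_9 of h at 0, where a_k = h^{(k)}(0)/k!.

f: a_k = 0, -4, 0, 64/3, 0, -1024/5, 0, 16384/7, 0, -262144/9, …
g: a_k = -2, -8, -32, -128, -512, -2048, -8192, -32768, -131072, -524288, …
Sum ⇒ L₀ = lclm(L_f,L_g) in ℚ(x)⟨Dx⟩.
h=h₀': d/dx-closure on L₀ ⇒ L.
L = (32 - 512·x - 1536·x^2) + (-16 + 32·x - 256·x^2 - 1536·x^3)·Dx + (1 - 256·x^4)·Dx^2  (order 2).
h: a_k = -12, -64, -320, -2048, -11264, -49152, -212992, -1048576, -4980736, -20971520, …
ICs: h(0) = -12, h′(0) = -64.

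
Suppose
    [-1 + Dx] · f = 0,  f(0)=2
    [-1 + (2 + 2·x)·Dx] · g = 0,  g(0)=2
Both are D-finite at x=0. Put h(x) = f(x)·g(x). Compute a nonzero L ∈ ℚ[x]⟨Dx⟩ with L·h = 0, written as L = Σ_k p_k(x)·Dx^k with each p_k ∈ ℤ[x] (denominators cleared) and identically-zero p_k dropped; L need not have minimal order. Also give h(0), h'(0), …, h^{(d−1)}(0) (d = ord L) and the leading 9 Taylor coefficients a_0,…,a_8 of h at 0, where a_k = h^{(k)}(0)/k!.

L = (-3 - 2·x) + (2 + 2·x)·Dx  (order 1).
h: a_k = 4, 6, 7/2, 17/12, 11/32, 107/960, -89/11520, 1123/53760, -39551/2580480, …
ICs: h(0) = 4.

f: a_k = 2, 2, 1, 1/3, 1/12, 1/60, 1/360, 1/2520, 1/20160, …
g: a_k = 2, 1, -1/4, 1/8, -5/64, 7/128, -21/512, 33/1024, -429/16384, …
Sym-product of L_f,L_g gives L₀ (≤ ord 1).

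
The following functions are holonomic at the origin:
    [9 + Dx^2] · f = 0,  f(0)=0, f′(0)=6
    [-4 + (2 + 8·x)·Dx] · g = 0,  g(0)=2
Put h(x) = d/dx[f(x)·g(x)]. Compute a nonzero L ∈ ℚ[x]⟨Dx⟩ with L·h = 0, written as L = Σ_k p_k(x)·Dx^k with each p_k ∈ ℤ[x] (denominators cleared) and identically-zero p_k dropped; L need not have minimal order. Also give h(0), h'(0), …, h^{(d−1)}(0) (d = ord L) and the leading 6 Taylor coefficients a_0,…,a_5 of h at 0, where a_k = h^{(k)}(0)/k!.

f: a_k = 0, 6, 0, -9, 0, 81/20, …
g: a_k = 2, 4, -4, 8, -20, 56, …
f·g: L₀ = L_f ⊗_s L_g, ord ≤ 2·1.
h₀' ⇒ L via d/dx closure of L₀.
L = (131 + 1392·x + 4512·x^2 + 6912·x^3 + 6912·x^4) + (4 - 80·x - 576·x^2 - 768·x^3)·Dx + (7 + 80·x + 352·x^2 + 768·x^3 + 768·x^4)·Dx^2  (order 2).
h: a_k = 12, 48, -126, 48, -759/2, 8406/5, …
ICs: h(0) = 12, h′(0) = 48.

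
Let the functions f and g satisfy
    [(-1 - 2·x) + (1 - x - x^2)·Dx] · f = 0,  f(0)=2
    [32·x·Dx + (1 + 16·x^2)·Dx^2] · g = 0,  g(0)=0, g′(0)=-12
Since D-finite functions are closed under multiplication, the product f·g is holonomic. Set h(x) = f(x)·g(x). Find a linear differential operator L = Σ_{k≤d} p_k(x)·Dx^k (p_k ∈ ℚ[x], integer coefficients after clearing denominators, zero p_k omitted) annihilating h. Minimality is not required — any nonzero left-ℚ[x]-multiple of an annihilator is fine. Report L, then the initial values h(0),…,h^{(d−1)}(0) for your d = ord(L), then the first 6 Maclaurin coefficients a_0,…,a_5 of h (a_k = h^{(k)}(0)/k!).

f: a_k = 2, 2, 4, 6, 10, 16, …
g: a_k = 0, -12, 0, 64, 0, -3072/5, …
h₀=f·g: eliminate ⇒ L₀, order ≤ 1·2.
L = (2 + 32·x + 96·x^2) + (2 - 28·x + 64·x^2 + 96·x^3)·Dx + (-1 + x - 15·x^2 + 16·x^3 + 16·x^4)·Dx^2  (order 2).
h: a_k = 0, -24, -24, 80, 56, -5464/5, …
ICs: h(0) = 0, h′(0) = -24.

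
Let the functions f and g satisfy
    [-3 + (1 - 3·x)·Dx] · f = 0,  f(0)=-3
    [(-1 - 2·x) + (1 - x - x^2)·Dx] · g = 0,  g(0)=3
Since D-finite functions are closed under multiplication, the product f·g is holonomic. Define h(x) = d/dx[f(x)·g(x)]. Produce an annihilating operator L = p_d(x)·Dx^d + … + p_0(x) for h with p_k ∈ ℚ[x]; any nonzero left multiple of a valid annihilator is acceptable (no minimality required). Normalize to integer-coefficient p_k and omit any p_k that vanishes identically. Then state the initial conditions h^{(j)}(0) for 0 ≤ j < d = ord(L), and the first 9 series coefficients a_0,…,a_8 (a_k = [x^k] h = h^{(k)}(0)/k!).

f: a_k = -3, -9, -27, -81, -243, -729, -2187, -6561, -19683, …
g: a_k = 3, 3, 6, 9, 15, 24, 39, 63, 102, …
f·g: L₀ = L_f ⊗_s L_g, ord ≤ 1·1.
h=h₀': d/dx-closure on L₀ ⇒ L.
L = (28 - 66·x - 48·x^2 + 96·x^3 + 108·x^4) + (-4 + 20·x - 15·x^2 - 40·x^3 + 30·x^4 + 27·x^5)·Dx  (order 1).
h: a_k = -36, -252, -1215, -5040, -19260, -70038, -246456, -847440, -2864565, …
ICs: h(0) = -36.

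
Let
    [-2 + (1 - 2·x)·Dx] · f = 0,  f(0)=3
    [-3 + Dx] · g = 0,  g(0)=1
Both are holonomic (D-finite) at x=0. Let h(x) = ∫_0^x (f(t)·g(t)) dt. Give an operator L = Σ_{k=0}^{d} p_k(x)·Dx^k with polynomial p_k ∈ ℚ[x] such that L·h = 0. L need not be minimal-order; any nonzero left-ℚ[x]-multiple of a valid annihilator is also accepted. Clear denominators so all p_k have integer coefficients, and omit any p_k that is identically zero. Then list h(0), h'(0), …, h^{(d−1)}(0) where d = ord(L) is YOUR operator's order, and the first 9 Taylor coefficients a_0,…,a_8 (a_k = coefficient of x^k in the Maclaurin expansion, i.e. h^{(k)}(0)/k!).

L = (5 - 6·x)·Dx + (-1 + 2·x)·Dx^2  (order 2).
h: a_k = 0, 3, 15/2, 29/2, 201/8, 1689/40, 5711/80, 1965/16, 963579/4480, …
ICs: h(0) = 0, h′(0) = 3.

f: a_k = 3, 6, 12, 24, 48, 96, 192, 384, 768, …
g: a_k = 1, 3, 9/2, 9/2, 27/8, 81/40, 81/80, 243/560, 729/4480, …
L₀ := L_f ⊗_s L_g (sym. prod.), ord ≤ 1.
∫: right-multiply L₀ by Dx.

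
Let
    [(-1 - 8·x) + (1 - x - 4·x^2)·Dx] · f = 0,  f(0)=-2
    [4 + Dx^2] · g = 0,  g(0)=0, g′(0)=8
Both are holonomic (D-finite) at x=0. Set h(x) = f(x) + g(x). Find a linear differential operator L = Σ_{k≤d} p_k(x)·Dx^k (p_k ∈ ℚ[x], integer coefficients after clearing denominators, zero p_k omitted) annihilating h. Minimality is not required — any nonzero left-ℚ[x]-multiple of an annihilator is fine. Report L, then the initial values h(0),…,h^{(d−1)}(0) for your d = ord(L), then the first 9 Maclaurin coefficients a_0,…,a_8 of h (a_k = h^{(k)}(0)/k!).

L = (116 + 1008·x + 968·x^2 + 2688·x^3 + 640·x^4 + 1024·x^5) + (-28 - 4·x + 8·x^2 + 200·x^3 + 480·x^4 + 384·x^5 + 512·x^6)·Dx + (29 + 252·x + 242·x^2 + 672·x^3 + 160·x^4 + 256·x^5)·Dx^2 + (-7 - x + 2·x^2 + 50·x^3 + 120·x^4 + 96·x^5 + 128·x^6)·Dx^3  (order 3).
h: a_k = -2, 6, -10, -70/3, -58, -1934/15, -362, -277862/315, -2330, …
ICs: h(0) = -2, h′(0) = 6, h′′(0) = -20.

f: a_k = -2, -2, -10, -18, -58, -130, -362, -882, -2330, …
g: a_k = 0, 8, 0, -16/3, 0, 16/15, 0, -32/315, 0, …
L₀ := lclm(L_f,L_g); ord L₀ ≤ 1+2.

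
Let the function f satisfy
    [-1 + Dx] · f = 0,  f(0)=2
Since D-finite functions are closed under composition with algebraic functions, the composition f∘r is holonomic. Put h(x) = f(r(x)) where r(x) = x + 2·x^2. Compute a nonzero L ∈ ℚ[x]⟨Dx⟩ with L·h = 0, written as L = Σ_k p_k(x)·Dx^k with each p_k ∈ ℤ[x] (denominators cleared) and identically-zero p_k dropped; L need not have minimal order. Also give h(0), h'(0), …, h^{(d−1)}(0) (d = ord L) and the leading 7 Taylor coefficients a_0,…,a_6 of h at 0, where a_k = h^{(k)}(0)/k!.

f: a_k = 2, 2, 1, 1/3, 1/12, 1/60, 1/360, …
f∘r: x↦r, Dx↦Dx/r' in L_f ⇒ L₀.
L = (-1 - 4·x) + Dx  (order 1).
h: a_k = 2, 2, 5, 13/3, 73/12, 281/60, 1741/360, …
ICs: h(0) = 2.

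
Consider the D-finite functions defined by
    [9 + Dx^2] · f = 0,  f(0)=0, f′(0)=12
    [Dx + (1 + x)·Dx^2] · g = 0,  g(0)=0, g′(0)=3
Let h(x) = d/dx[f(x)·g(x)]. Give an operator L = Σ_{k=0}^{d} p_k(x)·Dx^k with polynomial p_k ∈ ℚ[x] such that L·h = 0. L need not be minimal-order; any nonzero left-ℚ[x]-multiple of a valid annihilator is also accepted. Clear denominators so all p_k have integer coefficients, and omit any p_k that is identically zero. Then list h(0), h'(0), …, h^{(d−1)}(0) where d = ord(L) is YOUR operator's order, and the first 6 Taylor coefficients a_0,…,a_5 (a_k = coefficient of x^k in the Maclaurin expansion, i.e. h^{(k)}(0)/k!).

f: a_k = 0, 12, 0, -18, 0, 81/10, …
g: a_k = 0, 3, -3/2, 1, -3/4, 3/5, …
Product ⇒ symmetric product L₀, ord ≤ 4.
h₀' ⇒ L via d/dx closure of L₀.
L = (13743 + 107892·x + 319302·x^2 + 475308·x^3 + 381267·x^4 + 157464·x^5 + 26244·x^6) + (4104 + 24192·x + 53460·x^2 + 56700·x^3 + 29160·x^4 + 5832·x^5)·Dx + (4020 + 27828·x + 76770·x^2 + 109512·x^3 + 85698·x^4 + 34992·x^5 + 5832·x^6)·Dx^2 + (456 + 2688·x + 5940·x^2 + 6300·x^3 + 3240·x^4 + 648·x^5)·Dx^3 + (277 + 1760·x + 4588·x^2 + 6300·x^3 + 4815·x^4 + 1944·x^5 + 324·x^6)·Dx^4  (order 4).
h: a_k = 0, 72, -54, -168, 90, 81, …
ICs: h(0) = 0, h′(0) = 72, h′′(0) = -108, h′′′(0) = -1008.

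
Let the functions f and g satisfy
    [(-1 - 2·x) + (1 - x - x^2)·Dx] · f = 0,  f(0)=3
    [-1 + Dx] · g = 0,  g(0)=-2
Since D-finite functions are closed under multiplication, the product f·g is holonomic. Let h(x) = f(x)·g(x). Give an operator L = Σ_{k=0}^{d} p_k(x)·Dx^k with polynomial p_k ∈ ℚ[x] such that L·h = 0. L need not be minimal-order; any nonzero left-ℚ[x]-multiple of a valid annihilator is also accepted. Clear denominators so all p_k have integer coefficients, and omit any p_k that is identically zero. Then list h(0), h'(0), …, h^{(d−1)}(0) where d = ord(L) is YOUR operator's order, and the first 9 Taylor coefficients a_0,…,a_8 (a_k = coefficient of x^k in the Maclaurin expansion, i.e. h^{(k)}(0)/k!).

f: a_k = 3, 3, 6, 9, 15, 24, 39, 63, 102, …
g: a_k = -2, -2, -1, -1/3, -1/12, -1/60, -1/360, -1/2520, -1/20160, …
f·g: L₀ = L_f ⊗_s L_g, ord ≤ 1·1.
L = (2 + x - x^2) + (-1 + x + x^2)·Dx  (order 1).
h: a_k = -6, -12, -21, -34, -221/4, -893/10, -17347/120, -98221/420, -2542969/6720, …
ICs: h(0) = -6.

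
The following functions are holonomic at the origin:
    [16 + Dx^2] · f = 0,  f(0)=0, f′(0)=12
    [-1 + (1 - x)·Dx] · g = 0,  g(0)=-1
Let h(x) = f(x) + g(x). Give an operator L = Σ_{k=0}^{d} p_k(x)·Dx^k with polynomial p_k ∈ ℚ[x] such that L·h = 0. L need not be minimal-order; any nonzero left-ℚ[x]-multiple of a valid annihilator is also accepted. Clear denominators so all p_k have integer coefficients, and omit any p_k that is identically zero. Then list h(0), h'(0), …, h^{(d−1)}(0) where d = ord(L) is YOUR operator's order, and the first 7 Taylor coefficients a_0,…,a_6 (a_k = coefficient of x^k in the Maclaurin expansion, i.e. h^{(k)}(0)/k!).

L = (-176 + 256·x - 128·x^2) + (144 - 400·x + 384·x^2 - 128·x^3)·Dx + (-11 + 16·x - 8·x^2)·Dx^2 + (9 - 25·x + 24·x^2 - 8·x^3)·Dx^3  (order 3).
h: a_k = -1, 11, -1, -33, -1, 123/5, -1, …
ICs: h(0) = -1, h′(0) = 11, h′′(0) = -2.

f: a_k = 0, 12, 0, -32, 0, 128/5, 0, …
g: a_k = -1, -1, -1, -1, -1, -1, -1, …
Sum ⇒ L₀ = lclm(L_f,L_g) in ℚ(x)⟨Dx⟩.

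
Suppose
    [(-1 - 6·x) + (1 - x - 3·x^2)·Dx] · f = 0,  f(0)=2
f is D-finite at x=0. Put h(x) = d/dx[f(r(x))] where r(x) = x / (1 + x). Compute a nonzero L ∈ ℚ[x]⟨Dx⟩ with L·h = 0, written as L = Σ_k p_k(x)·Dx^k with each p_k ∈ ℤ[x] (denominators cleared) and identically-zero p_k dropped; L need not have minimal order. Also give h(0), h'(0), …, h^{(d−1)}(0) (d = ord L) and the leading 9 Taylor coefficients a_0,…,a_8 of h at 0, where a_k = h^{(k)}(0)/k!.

L = (6 + 18·x + 72·x^2 + 42·x^3) + (-1 - 9·x - 12·x^2 + 17·x^3 + 21·x^4)·Dx  (order 1).
h: a_k = 2, 12, 0, 72, -90, 432, -882, 2736, -6480, …
ICs: h(0) = 2.

f: a_k = 2, 2, 8, 14, 38, 80, 194, 434, 1016, …
Change of var in L_f (x↦r) gives L₀.
h₀' ⇒ L via d/dx closure of L₀.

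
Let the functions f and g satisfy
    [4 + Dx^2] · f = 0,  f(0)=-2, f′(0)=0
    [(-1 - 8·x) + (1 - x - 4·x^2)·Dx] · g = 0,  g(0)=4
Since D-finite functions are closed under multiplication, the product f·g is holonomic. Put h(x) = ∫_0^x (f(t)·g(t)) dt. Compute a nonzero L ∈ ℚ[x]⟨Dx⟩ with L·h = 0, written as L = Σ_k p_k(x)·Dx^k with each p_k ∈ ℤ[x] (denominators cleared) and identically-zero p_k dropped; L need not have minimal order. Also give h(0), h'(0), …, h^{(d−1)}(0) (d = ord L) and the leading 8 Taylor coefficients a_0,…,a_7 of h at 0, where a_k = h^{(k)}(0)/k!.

L = (4 + 4·x + 16·x^2)·Dx + (2 + 16·x)·Dx^2 + (-1 + x + 4·x^2)·Dx^3  (order 3).
h: a_k = 0, -8, -4, -8, -14, -472/15, -572/9, -45448/315, …
ICs: h(0) = 0, h′(0) = -8, h′′(0) = -8.

f: a_k = -2, 0, 4, 0, -4/3, 0, 8/45, 0, …
g: a_k = 4, 4, 20, 36, 116, 260, 724, 1764, …
f·g: L₀ = L_f ⊗_s L_g, ord ≤ 2·1.
Integrate: L := L₀·Dx.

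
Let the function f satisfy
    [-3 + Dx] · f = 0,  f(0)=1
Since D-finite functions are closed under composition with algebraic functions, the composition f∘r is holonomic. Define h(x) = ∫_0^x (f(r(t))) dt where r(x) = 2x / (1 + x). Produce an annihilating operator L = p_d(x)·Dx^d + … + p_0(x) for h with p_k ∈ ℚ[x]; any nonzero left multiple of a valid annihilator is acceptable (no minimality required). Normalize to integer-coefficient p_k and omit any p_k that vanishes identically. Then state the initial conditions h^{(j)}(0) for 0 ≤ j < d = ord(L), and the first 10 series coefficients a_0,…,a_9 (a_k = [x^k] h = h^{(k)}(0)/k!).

L = -6·Dx + (1 + 2·x + x^2)·Dx^2  (order 2).
h: a_k = 0, 1, 3, 4, 3/2, -6/5, -1/5, 24/35, -57/140, -4/105, …
ICs: h(0) = 0, h′(0) = 1.

f: a_k = 1, 3, 9/2, 9/2, 27/8, 81/40, 81/80, 243/560, 729/4480, 243/4480, …
f∘r: x↦r, Dx↦Dx/r' in L_f ⇒ L₀.
h=∫₀ˣh₀: take L = L₀·Dx.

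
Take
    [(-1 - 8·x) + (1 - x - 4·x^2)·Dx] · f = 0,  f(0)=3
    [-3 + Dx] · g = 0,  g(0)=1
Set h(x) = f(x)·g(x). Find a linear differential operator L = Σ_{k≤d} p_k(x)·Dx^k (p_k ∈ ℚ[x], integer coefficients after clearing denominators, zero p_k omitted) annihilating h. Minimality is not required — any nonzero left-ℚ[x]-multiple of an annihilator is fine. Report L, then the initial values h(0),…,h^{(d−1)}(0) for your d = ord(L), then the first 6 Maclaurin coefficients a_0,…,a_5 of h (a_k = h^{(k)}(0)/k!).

f: a_k = 3, 3, 15, 27, 87, 195, …
g: a_k = 1, 3, 9/2, 9/2, 27/8, 81/40, …
f·g: L₀ = L_f ⊗_s L_g, ord ≤ 1·1.
L = (4 + 5·x - 12·x^2) + (-1 + x + 4·x^2)·Dx  (order 1).
h: a_k = 3, 12, 75/2, 99, 2073/8, 3306/5, …
ICs: h(0) = 3.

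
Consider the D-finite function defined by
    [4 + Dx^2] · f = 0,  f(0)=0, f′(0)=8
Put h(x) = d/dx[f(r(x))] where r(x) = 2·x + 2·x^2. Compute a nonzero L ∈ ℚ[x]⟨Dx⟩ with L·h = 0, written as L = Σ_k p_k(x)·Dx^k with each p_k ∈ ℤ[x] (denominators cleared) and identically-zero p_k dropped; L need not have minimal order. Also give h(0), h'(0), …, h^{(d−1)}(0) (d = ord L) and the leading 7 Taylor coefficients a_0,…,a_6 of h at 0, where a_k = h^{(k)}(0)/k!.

L = (28 + 128·x + 384·x^2 + 512·x^3 + 256·x^4) + (-6 - 12·x)·Dx + (1 + 4·x + 4·x^2)·Dx^2  (order 2).
h: a_k = 16, 32, -128, -512, -1408/3, 768, 103424/45, …
ICs: h(0) = 16, h′(0) = 32.

f: a_k = 0, 8, 0, -16/3, 0, 16/15, 0, …
L₀ from L_f via x↦r, Dx↦r'^{-1}Dx.
h=h₀': d/dx-closure on L₀ ⇒ L.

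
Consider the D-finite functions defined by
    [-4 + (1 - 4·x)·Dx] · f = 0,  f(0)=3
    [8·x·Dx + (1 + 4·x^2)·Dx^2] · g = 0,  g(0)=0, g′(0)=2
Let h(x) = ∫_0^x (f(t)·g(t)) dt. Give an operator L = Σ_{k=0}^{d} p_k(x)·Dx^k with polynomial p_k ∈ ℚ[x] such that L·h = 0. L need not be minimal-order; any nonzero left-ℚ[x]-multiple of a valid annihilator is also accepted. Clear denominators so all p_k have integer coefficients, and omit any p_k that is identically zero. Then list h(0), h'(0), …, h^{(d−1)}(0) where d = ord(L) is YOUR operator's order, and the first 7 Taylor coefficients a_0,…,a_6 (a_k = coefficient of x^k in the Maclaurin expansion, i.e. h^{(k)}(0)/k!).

f: a_k = 3, 12, 48, 192, 768, 3072, 12288, …
g: a_k = 0, 2, 0, -8/3, 0, 32/5, 0, …
h₀=f·g: eliminate ⇒ L₀, order ≤ 1·2.
h=∫₀ˣh₀: take L = L₀·Dx.
L = 32·x·Dx + (8 - 8·x + 64·x^2)·Dx^2 + (-1 + 4·x - 4·x^2 + 16·x^3)·Dx^3  (order 3).
h: a_k = 0, 0, 3, 8, 22, 352/5, 3568/15, …
ICs: h(0) = 0, h′(0) = 0, h′′(0) = 6.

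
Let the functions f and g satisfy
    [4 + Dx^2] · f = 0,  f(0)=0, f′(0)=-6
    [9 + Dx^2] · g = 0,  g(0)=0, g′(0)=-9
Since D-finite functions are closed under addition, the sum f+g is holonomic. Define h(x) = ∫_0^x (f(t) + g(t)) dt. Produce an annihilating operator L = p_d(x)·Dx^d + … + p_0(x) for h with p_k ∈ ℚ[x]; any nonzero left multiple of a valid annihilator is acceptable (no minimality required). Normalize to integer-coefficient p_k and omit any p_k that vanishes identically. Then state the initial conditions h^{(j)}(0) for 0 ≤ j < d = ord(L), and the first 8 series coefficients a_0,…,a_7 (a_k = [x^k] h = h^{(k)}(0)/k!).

L = 36·Dx + 13·Dx^3 + Dx^5  (order 5).
h: a_k = 0, 0, -15/2, 0, 35/8, 0, -55/48, 0, …
ICs: h(0) = 0, h′(0) = 0, h′′(0) = -15, h′′′(0) = 0, h′′′′(0) = 105.

f: a_k = 0, -6, 0, 4, 0, -4/5, 0, 8/105, …
g: a_k = 0, -9, 0, 27/2, 0, -243/40, 0, 729/560, …
h₀=f+g: left-lcm gives L₀, ord ≤ 4.
Integrate: L := L₀·Dx.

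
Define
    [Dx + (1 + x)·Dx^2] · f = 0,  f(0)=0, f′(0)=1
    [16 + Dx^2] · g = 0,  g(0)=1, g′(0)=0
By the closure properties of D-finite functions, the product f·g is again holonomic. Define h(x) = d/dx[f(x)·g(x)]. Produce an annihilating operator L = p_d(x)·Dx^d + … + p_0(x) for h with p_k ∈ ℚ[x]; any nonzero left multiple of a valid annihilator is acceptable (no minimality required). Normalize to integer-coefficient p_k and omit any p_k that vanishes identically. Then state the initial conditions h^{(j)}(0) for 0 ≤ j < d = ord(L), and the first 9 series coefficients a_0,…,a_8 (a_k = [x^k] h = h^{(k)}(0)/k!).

f: a_k = 0, 1, -1/2, 1/3, -1/4, 1/5, -1/6, 1/7, -1/8, …
g: a_k = 1, 0, -8, 0, 32/3, 0, -256/45, 0, 512/315, …
h₀=f·g: eliminate ⇒ L₀, order ≤ 2·2.
h₀' ⇒ L via d/dx closure of L₀.
L = (96160 + 647168·x + 1757184·x^2 + 2482176·x^3 + 1931264·x^4 + 786432·x^5 + 131072·x^6) + (13728 + 74144·x + 156160·x^2 + 161280·x^3 + 81920·x^4 + 16384·x^5)·Dx + (13546 + 87008·x + 228848·x^2 + 316416·x^3 + 242944·x^4 + 98304·x^5 + 16384·x^6)·Dx^2 + (858 + 4634·x + 9760·x^2 + 10080·x^3 + 5120·x^4 + 1024·x^5)·Dx^3 + (471 + 2910·x + 7439·x^2 + 10080·x^3 + 7640·x^4 + 3072·x^5 + 512·x^6)·Dx^4  (order 4).
h: a_k = 1, -1, -23, 15, 41, -21, -377/15, 499/45, 157/21, …
ICs: h(0) = 1, h′(0) = -1, h′′(0) = -46, h′′′(0) = 90.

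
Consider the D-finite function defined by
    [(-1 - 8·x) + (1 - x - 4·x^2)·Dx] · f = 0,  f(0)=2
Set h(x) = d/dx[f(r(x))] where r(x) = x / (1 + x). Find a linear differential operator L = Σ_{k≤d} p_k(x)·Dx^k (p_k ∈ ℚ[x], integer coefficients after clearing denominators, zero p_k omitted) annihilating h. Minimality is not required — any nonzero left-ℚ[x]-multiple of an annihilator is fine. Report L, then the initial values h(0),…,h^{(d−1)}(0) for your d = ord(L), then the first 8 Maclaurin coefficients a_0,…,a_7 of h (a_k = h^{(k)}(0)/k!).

L = (8 + 24·x + 120·x^2 + 72·x^3) + (-1 - 11·x - 15·x^2 + 31·x^3 + 36·x^4)·Dx  (order 1).
h: a_k = 2, 16, 0, 128, -160, 960, -2016, 7424, …
ICs: h(0) = 2.

f: a_k = 2, 2, 10, 18, 58, 130, 362, 882, …
Substitute x→r, Dx→(1/r')Dx; clear ⇒ L₀.
Differentiate: ansatz ord ≤ ord L₀ ⇒ L.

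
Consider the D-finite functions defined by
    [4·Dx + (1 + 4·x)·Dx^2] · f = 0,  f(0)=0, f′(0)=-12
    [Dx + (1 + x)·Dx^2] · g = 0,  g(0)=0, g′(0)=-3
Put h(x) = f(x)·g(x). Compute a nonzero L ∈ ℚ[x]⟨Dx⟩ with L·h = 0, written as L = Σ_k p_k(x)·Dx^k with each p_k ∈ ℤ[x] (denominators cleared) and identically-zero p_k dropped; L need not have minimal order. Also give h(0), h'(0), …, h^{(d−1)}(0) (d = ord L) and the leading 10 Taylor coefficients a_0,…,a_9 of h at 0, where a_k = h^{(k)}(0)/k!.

f: a_k = 0, -12, 24, -64, 192, -3072/5, 2048, -49152/7, 24576, -262144/3, …
g: a_k = 0, -3, 3/2, -1, 3/4, -3/5, 1/2, -3/7, 3/8, -1/3, …
Sym-product of L_f,L_g gives L₀ (≤ ord 4).
L = (136 + 320·x + 256·x^2)·Dx + (290 + 1464·x + 2400·x^2 + 1280·x^3)·Dx^2 + (92 + 740·x + 1992·x^2 + 2240·x^3 + 896·x^4)·Dx^3 + (5 + 58·x + 245·x^2 + 464·x^3 + 400·x^4 + 128·x^5)·Dx^4  (order 4).
h: a_k = 0, 0, 36, -90, 240, -705, 11102/5, -7326, 873288/35, -1217039/14, …
ICs: h(0) = 0, h′(0) = 0, h′′(0) = 72, h′′′(0) = -540.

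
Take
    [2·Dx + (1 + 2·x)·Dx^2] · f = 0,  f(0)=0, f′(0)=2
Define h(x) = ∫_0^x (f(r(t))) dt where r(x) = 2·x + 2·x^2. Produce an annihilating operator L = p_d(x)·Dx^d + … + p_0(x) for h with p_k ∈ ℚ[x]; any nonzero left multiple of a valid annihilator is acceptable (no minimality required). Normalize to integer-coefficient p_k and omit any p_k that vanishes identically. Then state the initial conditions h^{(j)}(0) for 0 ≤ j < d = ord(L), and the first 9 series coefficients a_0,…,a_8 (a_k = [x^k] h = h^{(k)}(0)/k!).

f: a_k = 0, 2, -2, 8/3, -4, 32/5, -32/3, 128/7, -32, …
f∘r: x↦r, Dx↦Dx/r' in L_f ⇒ L₀.
Integrate: L := L₀·Dx.
L = 2·Dx^2 + (1 + 2·x)·Dx^3  (order 3).
h: a_k = 0, 0, 2, -4/3, 4/3, -8/5, 32/15, -64/21, 32/7, …
ICs: h(0) = 0, h′(0) = 0, h′′(0) = 4.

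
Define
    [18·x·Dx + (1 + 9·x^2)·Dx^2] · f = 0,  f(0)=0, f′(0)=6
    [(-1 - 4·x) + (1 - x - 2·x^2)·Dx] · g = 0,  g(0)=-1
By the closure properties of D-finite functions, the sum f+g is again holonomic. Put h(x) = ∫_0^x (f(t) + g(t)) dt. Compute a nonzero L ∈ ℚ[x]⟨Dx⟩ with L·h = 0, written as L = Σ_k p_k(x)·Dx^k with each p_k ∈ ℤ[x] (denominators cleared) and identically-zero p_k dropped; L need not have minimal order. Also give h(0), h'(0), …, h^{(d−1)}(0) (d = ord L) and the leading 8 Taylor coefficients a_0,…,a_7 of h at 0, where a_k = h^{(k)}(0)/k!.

L = (18 - 72·x - 918·x^2 - 1872·x^3 - 4608·x^4 - 1296·x^6)·Dx^2 + (-8 - 30·x - 278·x^3 - 1788·x^4 - 3216·x^5 - 324·x^6 - 1296·x^7)·Dx^3 + (1 + 4·x + 24·x^2 + 4·x^3 + 103·x^4 - 300·x^5 - 312·x^6 - 108·x^7 - 216·x^8)·Dx^4  (order 4).
h: a_k = 0, -1, 5/2, -1, -23/4, -11/5, 127/10, -43/7, …
ICs: h(0) = 0, h′(0) = -1, h′′(0) = 5, h′′′(0) = -6.

f: a_k = 0, 6, 0, -18, 0, 486/5, 0, -4374/7, …
g: a_k = -1, -1, -3, -5, -11, -21, -43, -85, …
Sum ⇒ L₀ = lclm(L_f,L_g) in ℚ(x)⟨Dx⟩.
h=∫₀ˣh₀: take L = L₀·Dx.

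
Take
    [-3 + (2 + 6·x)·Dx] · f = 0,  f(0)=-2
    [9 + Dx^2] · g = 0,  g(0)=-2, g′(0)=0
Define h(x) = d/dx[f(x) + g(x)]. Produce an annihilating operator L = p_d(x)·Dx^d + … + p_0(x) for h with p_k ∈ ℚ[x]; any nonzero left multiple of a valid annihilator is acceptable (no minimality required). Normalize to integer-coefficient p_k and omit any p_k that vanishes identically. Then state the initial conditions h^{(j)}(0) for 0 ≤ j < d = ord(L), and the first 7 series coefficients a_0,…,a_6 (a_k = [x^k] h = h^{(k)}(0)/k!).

L = (-513 - 648·x - 972·x^2) + (-126 - 810·x - 1944·x^2 - 1944·x^3)·Dx + (-57 - 72·x - 108·x^2)·Dx^2 + (-14 - 90·x - 216·x^2 - 216·x^3)·Dx^3  (order 3).
h: a_k = -3, 45/2, -81/8, -27/16, -8505/128, 245187/1280, -505197/1024, …
ICs: h(0) = -3, h′(0) = 45/2, h′′(0) = -81/4.

f: a_k = -2, -3, 9/4, -27/8, 405/64, -1701/128, 15309/512, …
g: a_k = -2, 0, 9, 0, -27/4, 0, 81/40, …
L₀ := lclm(L_f,L_g); ord L₀ ≤ 1+2.
Derive L from L₀ (diff closure).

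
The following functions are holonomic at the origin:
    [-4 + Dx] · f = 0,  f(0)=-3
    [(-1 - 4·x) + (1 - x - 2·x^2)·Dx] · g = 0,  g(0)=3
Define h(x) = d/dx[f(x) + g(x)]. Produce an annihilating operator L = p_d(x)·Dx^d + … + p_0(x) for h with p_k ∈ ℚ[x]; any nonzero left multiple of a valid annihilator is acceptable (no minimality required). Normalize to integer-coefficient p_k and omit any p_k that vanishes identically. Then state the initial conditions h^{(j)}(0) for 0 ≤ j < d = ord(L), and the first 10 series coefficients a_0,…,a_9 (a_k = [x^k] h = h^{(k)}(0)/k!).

L = (12 + 240·x + 288·x^2 + 768·x^3 + 384·x^4) + (-7 - 56·x - 160·x^2 - 160·x^3 + 160·x^4 + 128·x^5)·Dx + (1 - x + 22·x^2 - 8·x^3 - 64·x^4 - 32·x^5)·Dx^2  (order 2).
h: a_k = -9, -30, -51, 4, 187, 3358/5, 25751/15, 426824/105, 964687/105, 19354858/945, …
ICs: h(0) = -9, h′(0) = -30.

f: a_k = -3, -12, -24, -32, -32, -128/5, -256/15, -1024/105, -512/105, -2048/945, …
g: a_k = 3, 3, 9, 15, 33, 63, 129, 255, 513, 1023, …
f+g: L₀ = lclm(L_f,L_g), ord ≤ 1+1.
Derive L from L₀ (diff closure).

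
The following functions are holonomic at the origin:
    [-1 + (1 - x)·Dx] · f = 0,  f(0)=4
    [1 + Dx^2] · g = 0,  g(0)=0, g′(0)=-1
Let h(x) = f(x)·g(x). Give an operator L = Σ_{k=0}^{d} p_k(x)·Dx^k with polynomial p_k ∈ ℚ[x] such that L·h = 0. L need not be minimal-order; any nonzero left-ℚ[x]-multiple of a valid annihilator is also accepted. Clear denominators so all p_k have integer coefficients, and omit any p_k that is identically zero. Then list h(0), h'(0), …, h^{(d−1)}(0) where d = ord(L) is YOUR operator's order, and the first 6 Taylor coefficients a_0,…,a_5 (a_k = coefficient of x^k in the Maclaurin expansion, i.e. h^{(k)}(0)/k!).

f: a_k = 4, 4, 4, 4, 4, 4, …
g: a_k = 0, -1, 0, 1/6, 0, -1/120, …
Product ⇒ symmetric product L₀, ord ≤ 2.
L = (-1 + x) + 2·Dx + (-1 + x)·Dx^2  (order 2).
h: a_k = 0, -4, -4, -10/3, -10/3, -101/30, …
ICs: h(0) = 0, h′(0) = -4.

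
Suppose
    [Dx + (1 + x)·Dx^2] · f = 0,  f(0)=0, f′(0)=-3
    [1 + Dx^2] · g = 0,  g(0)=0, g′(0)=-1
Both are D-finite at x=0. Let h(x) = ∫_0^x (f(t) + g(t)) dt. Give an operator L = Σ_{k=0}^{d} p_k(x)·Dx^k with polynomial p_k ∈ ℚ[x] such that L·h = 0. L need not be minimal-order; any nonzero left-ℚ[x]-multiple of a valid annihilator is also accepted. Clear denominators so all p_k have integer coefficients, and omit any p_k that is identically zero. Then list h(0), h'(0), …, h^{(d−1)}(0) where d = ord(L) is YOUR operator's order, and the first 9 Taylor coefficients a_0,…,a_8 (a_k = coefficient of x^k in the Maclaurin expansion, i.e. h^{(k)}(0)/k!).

L = (7 + 2·x + x^2)·Dx^2 + (3 + 5·x + 3·x^2 + x^3)·Dx^3 + (7 + 2·x + x^2)·Dx^4 + (3 + 5·x + 3·x^2 + x^3)·Dx^5  (order 5).
h: a_k = 0, 0, -2, 1/2, -5/24, 3/20, -73/720, 1/14, -2159/40320, …
ICs: h(0) = 0, h′(0) = 0, h′′(0) = -4, h′′′(0) = 3, h′′′′(0) = -5.

f: a_k = 0, -3, 3/2, -1, 3/4, -3/5, 1/2, -3/7, 3/8, …
g: a_k = 0, -1, 0, 1/6, 0, -1/120, 0, 1/5040, 0, …
f+g: L₀ = lclm(L_f,L_g), ord ≤ 2+2.
∫: right-multiply L₀ by Dx.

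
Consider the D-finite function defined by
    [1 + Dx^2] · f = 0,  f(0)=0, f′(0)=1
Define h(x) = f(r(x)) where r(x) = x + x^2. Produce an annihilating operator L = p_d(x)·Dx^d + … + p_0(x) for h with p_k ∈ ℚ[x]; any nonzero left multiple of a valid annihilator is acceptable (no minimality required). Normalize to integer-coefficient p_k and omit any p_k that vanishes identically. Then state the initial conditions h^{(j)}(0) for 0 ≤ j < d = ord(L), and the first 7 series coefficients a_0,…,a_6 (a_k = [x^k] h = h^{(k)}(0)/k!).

L = (1 + 6·x + 12·x^2 + 8·x^3) - 2·Dx + (1 + 2·x)·Dx^2  (order 2).
h: a_k = 0, 1, 1, -1/6, -1/2, -59/120, -1/8, …
ICs: h(0) = 0, h′(0) = 1.

f: a_k = 0, 1, 0, -1/6, 0, 1/120, 0, …
Substitute x→r, Dx→(1/r')Dx; clear ⇒ L₀.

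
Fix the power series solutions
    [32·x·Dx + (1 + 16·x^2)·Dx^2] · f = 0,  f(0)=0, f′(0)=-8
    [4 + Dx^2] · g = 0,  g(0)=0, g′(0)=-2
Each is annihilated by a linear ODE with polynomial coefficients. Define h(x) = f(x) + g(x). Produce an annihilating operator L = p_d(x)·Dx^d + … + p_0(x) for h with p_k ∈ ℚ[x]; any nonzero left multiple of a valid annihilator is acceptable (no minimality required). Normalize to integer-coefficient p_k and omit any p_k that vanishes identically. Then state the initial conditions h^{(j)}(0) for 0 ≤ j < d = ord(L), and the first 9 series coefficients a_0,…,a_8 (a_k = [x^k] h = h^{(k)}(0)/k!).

L = (-6016·x + 102400·x^3 + 32768·x^5)·Dx + (-28 + 1216·x^2 + 27648·x^4 + 16384·x^6)·Dx^2 + (-1504·x + 25600·x^3 + 8192·x^5)·Dx^3 + (-7 + 304·x^2 + 6912·x^4 + 4096·x^6)·Dx^4  (order 4).
h: a_k = 0, -10, 0, 44, 0, -6148/15, 0, 1474568/315, 0, …
ICs: h(0) = 0, h′(0) = -10, h′′(0) = 0, h′′′(0) = 264.

f: a_k = 0, -8, 0, 128/3, 0, -2048/5, 0, 32768/7, 0, …
g: a_k = 0, -2, 0, 4/3, 0, -4/15, 0, 8/315, 0, …
L₀ := lclm(L_f,L_g); ord L₀ ≤ 2+2.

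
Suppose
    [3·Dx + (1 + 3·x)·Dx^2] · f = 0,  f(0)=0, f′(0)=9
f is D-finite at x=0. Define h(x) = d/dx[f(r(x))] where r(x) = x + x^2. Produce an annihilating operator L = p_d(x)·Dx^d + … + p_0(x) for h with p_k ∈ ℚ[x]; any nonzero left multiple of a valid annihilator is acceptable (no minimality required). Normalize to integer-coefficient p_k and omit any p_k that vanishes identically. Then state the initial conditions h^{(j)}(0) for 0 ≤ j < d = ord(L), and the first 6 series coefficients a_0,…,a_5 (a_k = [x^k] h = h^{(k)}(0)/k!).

f: a_k = 0, 9, -27/2, 27, -243/4, 729/5, …
Change of var in L_f (x↦r) gives L₀.
Derive L from L₀ (diff closure).
L = (1 + 6·x + 6·x^2) + (1 + 5·x + 9·x^2 + 6·x^3)·Dx  (order 1).
h: a_k = 9, -9, 0, 27, -81, 162, …
ICs: h(0) = 9.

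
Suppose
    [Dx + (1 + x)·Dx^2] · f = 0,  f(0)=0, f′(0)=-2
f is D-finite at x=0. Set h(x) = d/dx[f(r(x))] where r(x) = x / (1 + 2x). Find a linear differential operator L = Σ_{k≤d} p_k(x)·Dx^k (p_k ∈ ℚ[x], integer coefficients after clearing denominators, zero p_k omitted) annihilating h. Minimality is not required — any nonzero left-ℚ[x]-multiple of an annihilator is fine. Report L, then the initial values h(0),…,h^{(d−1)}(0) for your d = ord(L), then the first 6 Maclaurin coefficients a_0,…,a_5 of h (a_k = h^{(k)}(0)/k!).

L = (5 + 12·x) + (1 + 5·x + 6·x^2)·Dx  (order 1).
h: a_k = -2, 10, -38, 130, -422, 1330, …
ICs: h(0) = -2.

f: a_k = 0, -2, 1, -2/3, 1/2, -2/5, …
Change of var in L_f (x↦r) gives L₀.
h₀' ⇒ L via d/dx closure of L₀.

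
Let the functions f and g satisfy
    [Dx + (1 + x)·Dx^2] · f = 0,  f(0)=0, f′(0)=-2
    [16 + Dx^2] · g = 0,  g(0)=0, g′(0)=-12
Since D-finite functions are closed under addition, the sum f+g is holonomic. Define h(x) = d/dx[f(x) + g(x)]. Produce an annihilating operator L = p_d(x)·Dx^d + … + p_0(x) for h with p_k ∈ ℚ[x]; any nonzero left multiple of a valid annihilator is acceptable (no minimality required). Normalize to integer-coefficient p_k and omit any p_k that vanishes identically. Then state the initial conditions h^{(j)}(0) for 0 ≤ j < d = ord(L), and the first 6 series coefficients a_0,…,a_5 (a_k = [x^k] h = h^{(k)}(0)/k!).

f: a_k = 0, -2, 1, -2/3, 1/2, -2/5, …
g: a_k = 0, -12, 0, 32, 0, -128/5, …
f+g: L₀ = lclm(L_f,L_g), ord ≤ 2+2.
Derive L from L₀ (diff closure).
L = (176 + 256·x + 128·x^2) + (144 + 400·x + 384·x^2 + 128·x^3)·Dx + (11 + 16·x + 8·x^2)·Dx^2 + (9 + 25·x + 24·x^2 + 8·x^3)·Dx^3  (order 3).
h: a_k = -14, 2, 94, 2, -130, 2, …
ICs: h(0) = -14, h′(0) = 2, h′′(0) = 188.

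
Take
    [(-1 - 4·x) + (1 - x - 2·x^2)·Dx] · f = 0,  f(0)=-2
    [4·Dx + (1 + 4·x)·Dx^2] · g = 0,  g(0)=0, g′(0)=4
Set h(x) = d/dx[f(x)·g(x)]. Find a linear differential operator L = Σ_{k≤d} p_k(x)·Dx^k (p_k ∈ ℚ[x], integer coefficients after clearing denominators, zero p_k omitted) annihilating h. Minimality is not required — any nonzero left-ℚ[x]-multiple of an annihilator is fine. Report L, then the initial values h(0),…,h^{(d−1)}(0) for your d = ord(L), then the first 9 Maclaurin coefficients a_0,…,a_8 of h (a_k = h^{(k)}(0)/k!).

L = (36 + 144·x + 288·x^2) + (-1 + 24·x + 168·x^2 + 224·x^3)·Dx + (-1 - 7·x - 6·x^2 + 32·x^3 + 32·x^4)·Dx^2  (order 2).
h: a_k = -8, 16, -152, 1120/3, -2088, 34032/5, -153368/5, 799168/7, -16615384/35, …
ICs: h(0) = -8, h′(0) = 16.

f: a_k = -2, -2, -6, -10, -22, -42, -86, -170, -342, …
g: a_k = 0, 4, -8, 64/3, -64, 1024/5, -2048/3, 16384/7, -8192, …
f·g: L₀ = L_f ⊗_s L_g, ord ≤ 1·2.
h=h₀': d/dx-closure on L₀ ⇒ L.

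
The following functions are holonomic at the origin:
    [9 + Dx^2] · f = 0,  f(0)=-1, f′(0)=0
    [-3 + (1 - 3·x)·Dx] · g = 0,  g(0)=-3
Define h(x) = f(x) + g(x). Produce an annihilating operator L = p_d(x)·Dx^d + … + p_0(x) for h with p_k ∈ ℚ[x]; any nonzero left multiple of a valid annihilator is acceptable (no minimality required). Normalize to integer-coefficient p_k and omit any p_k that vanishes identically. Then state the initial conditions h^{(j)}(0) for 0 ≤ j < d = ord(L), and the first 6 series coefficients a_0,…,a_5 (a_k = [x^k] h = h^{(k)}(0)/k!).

L = (-63 + 54·x - 81·x^2) + (9 - 45·x + 81·x^2 - 81·x^3)·Dx + (-7 + 6·x - 9·x^2)·Dx^2 + (1 - 5·x + 9·x^2 - 9·x^3)·Dx^3  (order 3).
h: a_k = -4, -9, -45/2, -81, -1971/8, -729, …
ICs: h(0) = -4, h′(0) = -9, h′′(0) = -45.

f: a_k = -1, 0, 9/2, 0, -27/8, 0, …
g: a_k = -3, -9, -27, -81, -243, -729, …
h₀=f+g: left-lcm gives L₀, ord ≤ 3.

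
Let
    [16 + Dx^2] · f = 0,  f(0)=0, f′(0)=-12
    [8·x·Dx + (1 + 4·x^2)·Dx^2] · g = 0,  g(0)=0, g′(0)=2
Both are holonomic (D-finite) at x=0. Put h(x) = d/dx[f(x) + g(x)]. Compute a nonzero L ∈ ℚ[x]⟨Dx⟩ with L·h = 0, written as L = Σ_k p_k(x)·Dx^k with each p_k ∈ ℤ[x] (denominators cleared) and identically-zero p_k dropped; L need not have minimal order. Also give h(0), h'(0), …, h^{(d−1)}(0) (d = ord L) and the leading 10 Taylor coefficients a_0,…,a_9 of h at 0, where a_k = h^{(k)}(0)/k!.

L = (-512·x + 5120·x^3 + 4096·x^5) + (16 + 512·x^2 + 2304·x^4 + 2048·x^6)·Dx + (-32·x + 320·x^3 + 256·x^5)·Dx^2 + (1 + 32·x^2 + 144·x^4 + 128·x^6)·Dx^3  (order 3).
h: a_k = -10, 0, 88, 0, -96, 0, -896/15, 0, 51712/105, 0, …
ICs: h(0) = -10, h′(0) = 0, h′′(0) = 176.

f: a_k = 0, -12, 0, 32, 0, -128/5, 0, 1024/105, 0, -2048/945, …
g: a_k = 0, 2, 0, -8/3, 0, 32/5, 0, -128/7, 0, 512/9, …
h₀=f+g: left-lcm gives L₀, ord ≤ 4.
h=h₀': d/dx-closure on L₀ ⇒ L.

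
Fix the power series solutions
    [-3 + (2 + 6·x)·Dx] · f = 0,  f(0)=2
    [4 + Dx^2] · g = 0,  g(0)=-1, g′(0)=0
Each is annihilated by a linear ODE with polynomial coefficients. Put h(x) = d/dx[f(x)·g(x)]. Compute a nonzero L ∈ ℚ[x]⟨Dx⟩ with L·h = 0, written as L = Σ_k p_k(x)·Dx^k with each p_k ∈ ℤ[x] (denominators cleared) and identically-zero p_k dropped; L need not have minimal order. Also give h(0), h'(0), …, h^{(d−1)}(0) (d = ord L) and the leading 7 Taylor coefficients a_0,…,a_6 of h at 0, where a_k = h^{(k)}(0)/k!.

L = (1453 + 11712·x + 26784·x^2 + 27648·x^3 + 20736·x^4) + (132 - 756·x - 5184·x^2 - 5184·x^3)·Dx + (172 + 1416·x + 4428·x^2 + 6912·x^3 + 5184·x^4)·Dx^2  (order 2).
h: a_k = -3, 25/2, 63/8, 95/48, -5465/128, 435961/3840, -4933523/15360, …
ICs: h(0) = -3, h′(0) = 25/2.

f: a_k = 2, 3, -9/4, 27/8, -405/64, 1701/128, -15309/512, …
g: a_k = -1, 0, 2, 0, -2/3, 0, 4/45, …
Product ⇒ symmetric product L₀, ord ≤ 2.
Differentiate: ansatz ord ≤ ord L₀ ⇒ L.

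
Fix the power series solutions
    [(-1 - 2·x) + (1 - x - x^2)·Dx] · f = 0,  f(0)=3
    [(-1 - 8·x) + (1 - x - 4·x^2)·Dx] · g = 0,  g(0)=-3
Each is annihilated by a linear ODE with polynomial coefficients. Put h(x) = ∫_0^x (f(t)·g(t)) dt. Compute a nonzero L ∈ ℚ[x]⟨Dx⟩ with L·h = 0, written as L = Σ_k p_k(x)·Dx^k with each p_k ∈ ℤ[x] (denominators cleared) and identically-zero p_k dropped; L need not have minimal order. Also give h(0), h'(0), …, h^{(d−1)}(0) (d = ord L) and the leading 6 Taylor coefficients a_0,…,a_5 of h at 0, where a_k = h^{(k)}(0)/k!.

L = (-2 - 8·x + 15·x^2 + 16·x^3)·Dx + (1 - 2·x - 4·x^2 + 5·x^3 + 4·x^4)·Dx^2  (order 2).
h: a_k = 0, -9, -9, -24, -171/4, -504/5, …
ICs: h(0) = 0, h′(0) = -9.

f: a_k = 3, 3, 6, 9, 15, 24, …
g: a_k = -3, -3, -15, -27, -87, -195, …
f·g: L₀ = L_f ⊗_s L_g, ord ≤ 1·1.
h=∫h₀ ⇒ L = L₀·Dx.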